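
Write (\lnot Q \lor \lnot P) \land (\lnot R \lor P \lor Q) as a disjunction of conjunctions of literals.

(\lnot Q \lor \lnot P) \land (\lnot R \lor P \lor Q)
≡ (\lnot Q \land \lnot R) \lor (\lnot Q \land P) \lor (\lnot Q \land Q) \lor (\lnot P \land \lnot R) \lor (\lnot P \land P) \lor (\lnot P \land Q)   (distribute \land over \lor)
≡ (\lnot Q \land \lnot R) \lor (\lnot Q \land P) \lor (\lnot P \land \lnot R) \lor (\lnot P \land Q)   (simplify)

(\lnot Q \land \lnot R) \lor (\lnot Q \land P) \lor (\lnot P \land \lnot R) \lor (\lnot P \land Q)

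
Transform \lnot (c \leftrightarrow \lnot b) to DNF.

(c \land b) \lor (\lnot b \land \lnot c)

\lnot (c \leftrightarrow \lnot b)
= \lnot ((c \to \lnot b) \land (\lnot b \to c))   [eliminate \leftrightarrow]
= \lnot ((\lnot c \lor \lnot b) \land (\lnot b \to c))   [eliminate \to]
= \lnot ((\lnot c \lor \lnot b) \land (\lnot \lnot b \lor c))   [eliminate \to]
= \lnot (\lnot c \lor \lnot b) \lor \lnot (\lnot \lnot b \lor c)   [De Morgan]
= (\lnot \lnot c \land \lnot \lnot b) \lor \lnot (\lnot \lnot b \lor c)   [De Morgan]
= (c \land \lnot \lnot b) \lor \lnot (\lnot \lnot b \lor c)   [double negation]
= (c \land b) \lor \lnot (\lnot \lnot b \lor c)   [double negation]
= (c \land b) \lor (\lnot \lnot \lnot b \land \lnot c)   [De Morgan]
= (c \land b) \lor (\lnot b \land \lnot c)   [double negation]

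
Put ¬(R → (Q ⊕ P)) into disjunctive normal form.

¬(R → (Q ⊕ P))
≡ ¬(¬R ∨ (Q ⊕ P))   (eliminate →)
≡ ¬(¬R ∨ (Q ∧ ¬P) ∨ (¬Q ∧ P))   (expand ⊕)
≡ ¬¬R ∧ ¬(Q ∧ ¬P) ∧ ¬(¬Q ∧ P)   (De Morgan)
≡ R ∧ ¬(Q ∧ ¬P) ∧ ¬(¬Q ∧ P)   (double negation)
≡ R ∧ (¬Q ∨ ¬¬P) ∧ ¬(¬Q ∧ P)   (De Morgan)
≡ R ∧ (¬Q ∨ P) ∧ ¬(¬Q ∧ P)   (double negation)
≡ R ∧ (¬Q ∨ P) ∧ (¬¬Q ∨ ¬P)   (De Morgan)
≡ R ∧ (¬Q ∨ P) ∧ (Q ∨ ¬P)   (double negation)
≡ (R ∧ ¬Q ∧ Q) ∨ (R ∧ ¬Q ∧ ¬P) ∨ (R ∧ P ∧ Q) ∨ (R ∧ P ∧ ¬P)   (distribute ∧ over ∨)
≡ (R ∧ ¬Q ∧ ¬P) ∨ (R ∧ P ∧ Q)   (simplify)

(R ∧ ¬Q ∧ ¬P) ∨ (R ∧ P ∧ Q)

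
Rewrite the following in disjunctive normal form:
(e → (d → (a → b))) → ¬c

(e → (d → (a → b))) → ¬c
⇔ ¬(e → (d → (a → b))) ∨ ¬c   — eliminate →
⇔ ¬(¬e ∨ (d → (a → b))) ∨ ¬c   — eliminate →
⇔ ¬(¬e ∨ ¬d ∨ (a → b)) ∨ ¬c   — eliminate →
⇔ ¬(¬e ∨ ¬d ∨ ¬a ∨ b) ∨ ¬c   — eliminate →
⇔ (¬¬e ∧ ¬¬d ∧ ¬¬a ∧ ¬b) ∨ ¬c   — De Morgan
⇔ (e ∧ ¬¬d ∧ ¬¬a ∧ ¬b) ∨ ¬c   — double negation
⇔ (e ∧ d ∧ ¬¬a ∧ ¬b) ∨ ¬c   — double negation
⇔ (e ∧ d ∧ a ∧ ¬b) ∨ ¬c   — double negation

(e ∧ d ∧ a ∧ ¬b) ∨ ¬c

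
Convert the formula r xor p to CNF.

r xor p
⇔ (r | p) & ~(r & p)   [expand xor]
⇔ (r | p) & (~r | ~p)   [De Morgan]

(r | p) & (~r | ~p)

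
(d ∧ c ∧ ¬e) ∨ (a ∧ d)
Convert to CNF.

d ∧ (c ∨ a) ∧ (¬e ∨ a)

(d ∧ c ∧ ¬e) ∨ (a ∧ d)
⇔ (d ∨ a) ∧ (d ∨ d) ∧ (c ∨ a) ∧ (c ∨ d) ∧ (¬e ∨ a) ∧ (¬e ∨ d)   [distribute ∨ over ∧]
⇔ d ∧ (c ∨ a) ∧ (¬e ∨ a)   [simplify]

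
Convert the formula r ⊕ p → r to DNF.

¬r ∧ ¬p ∨ r

r ⊕ p → r
⇔ ¬(r ⊕ p) ∨ r   [eliminate →]
⇔ ¬(r ∧ ¬p ∨ ¬r ∧ p) ∨ r   [expand ⊕]
⇔ ¬(r ∧ ¬p) ∧ ¬(¬r ∧ p) ∨ r   [De Morgan]
⇔ (¬r ∨ ¬¬p) ∧ ¬(¬r ∧ p) ∨ r   [De Morgan]
⇔ (¬r ∨ p) ∧ ¬(¬r ∧ p) ∨ r   [double negation]
⇔ (¬r ∨ p) ∧ (¬¬r ∨ ¬p) ∨ r   [De Morgan]
⇔ (¬r ∨ p) ∧ (r ∨ ¬p) ∨ r   [double negation]
⇔ ¬r ∧ r ∨ ¬r ∧ ¬p ∨ p ∧ r ∨ p ∧ ¬p ∨ r   [distribute ∧ over ∨]
⇔ ¬r ∧ ¬p ∨ r   [simplify]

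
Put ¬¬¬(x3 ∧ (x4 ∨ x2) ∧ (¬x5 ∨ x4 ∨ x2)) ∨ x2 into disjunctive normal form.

¬¬¬(x3 ∧ (x4 ∨ x2) ∧ (¬x5 ∨ x4 ∨ x2)) ∨ x2
≡ ¬(x3 ∧ (x4 ∨ x2) ∧ (¬x5 ∨ x4 ∨ x2)) ∨ x2
≡ ¬x3 ∨ ¬(x4 ∨ x2) ∨ ¬(¬x5 ∨ x4 ∨ x2) ∨ x2
≡ ¬x3 ∨ (¬x4 ∧ ¬x2) ∨ ¬(¬x5 ∨ x4 ∨ x2) ∨ x2
≡ ¬x3 ∨ (¬x4 ∧ ¬x2) ∨ (¬¬x5 ∧ ¬x4 ∧ ¬x2) ∨ x2
≡ ¬x3 ∨ (¬x4 ∧ ¬x2) ∨ (x5 ∧ ¬x4 ∧ ¬x2) ∨ x2
≡ ¬x3 ∨ (¬x4 ∧ ¬x2) ∨ x2

¬x3 ∨ (¬x4 ∧ ¬x2) ∨ x2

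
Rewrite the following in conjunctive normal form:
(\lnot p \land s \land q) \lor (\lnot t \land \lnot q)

(\lnot p \land s \land q) \lor (\lnot t \land \lnot q)
≡ (\lnot p \lor \lnot t) \land (\lnot p \lor \lnot q) \land (s \lor \lnot t) \land (s \lor \lnot q) \land (q \lor \lnot t) \land (q \lor \lnot q)
≡ (\lnot p \lor \lnot t) \land (\lnot p \lor \lnot q) \land (s \lor \lnot t) \land (s \lor \lnot q) \land (q \lor \lnot t)

(\lnot p \lor \lnot t) \land (\lnot p \lor \lnot q) \land (s \lor \lnot t) \land (s \lor \lnot q) \land (q \lor \lnot t)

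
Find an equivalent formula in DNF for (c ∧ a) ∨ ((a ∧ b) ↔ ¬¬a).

(c ∧ a) ∨ ((a ∧ b) ↔ ¬¬a)
⇔ (c ∧ a) ∨ (((a ∧ b) → ¬¬a) ∧ (¬¬a → (a ∧ b)))   — eliminate ↔
⇔ (c ∧ a) ∨ ((¬(a ∧ b) ∨ ¬¬a) ∧ (¬¬a → (a ∧ b)))   — eliminate →
⇔ (c ∧ a) ∨ ((¬(a ∧ b) ∨ ¬¬a) ∧ (¬¬¬a ∨ (a ∧ b)))   — eliminate →
⇔ (c ∧ a) ∨ ((¬a ∨ ¬b ∨ ¬¬a) ∧ (¬¬¬a ∨ (a ∧ b)))   — De Morgan
⇔ (c ∧ a) ∨ ((¬a ∨ ¬b ∨ a) ∧ (¬¬¬a ∨ (a ∧ b)))   — double negation
⇔ (c ∧ a) ∨ ((¬a ∨ ¬b ∨ a) ∧ (¬a ∨ (a ∧ b)))   — double negation
⇔ (c ∧ a) ∨ (¬a ∧ ¬a) ∨ (¬a ∧ a ∧ b) ∨ (¬b ∧ ¬a) ∨ (¬b ∧ a ∧ b) ∨ (a ∧ ¬a) ∨ (a ∧ a ∧ b)   — distribute ∧ over ∨
⇔ (c ∧ a) ∨ ¬a ∨ (a ∧ b)   — simplify

(c ∧ a) ∨ ¬a ∨ (a ∧ b)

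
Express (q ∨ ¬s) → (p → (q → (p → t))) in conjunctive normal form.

(q ∨ ¬s) → (p → (q → (p → t)))
⇔ ¬(q ∨ ¬s) ∨ (p → (q → (p → t)))   [eliminate →]
⇔ ¬(q ∨ ¬s) ∨ ¬p ∨ (q → (p → t))   [eliminate →]
⇔ ¬(q ∨ ¬s) ∨ ¬p ∨ ¬q ∨ (p → t)   [eliminate →]
⇔ ¬(q ∨ ¬s) ∨ ¬p ∨ ¬q ∨ ¬p ∨ t   [eliminate →]
⇔ (¬q ∧ ¬¬s) ∨ ¬p ∨ ¬q ∨ ¬p ∨ t   [De Morgan]
⇔ (¬q ∧ s) ∨ ¬p ∨ ¬q ∨ ¬p ∨ t   [double negation]
⇔ (¬q ∨ ¬p ∨ ¬q ∨ ¬p ∨ t) ∧ (s ∨ ¬p ∨ ¬q ∨ ¬p ∨ t)   [distribute ∨ over ∧]
⇔ ¬q ∨ ¬p ∨ t   [simplify]

¬q ∨ ¬p ∨ t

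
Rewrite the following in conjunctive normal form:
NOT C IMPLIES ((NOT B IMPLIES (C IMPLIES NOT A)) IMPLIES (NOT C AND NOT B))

C OR NOT B

NOT C IMPLIES ((NOT B IMPLIES (C IMPLIES NOT A)) IMPLIES (NOT C AND NOT B))
≡ NOT NOT C OR ((NOT B IMPLIES (C IMPLIES NOT A)) IMPLIES (NOT C AND NOT B))   [eliminate IMPLIES]
≡ NOT NOT C OR NOT (NOT B IMPLIES (C IMPLIES NOT A)) OR (NOT C AND NOT B)   [eliminate IMPLIES]
≡ NOT NOT C OR NOT (NOT NOT B OR (C IMPLIES NOT A)) OR (NOT C AND NOT B)   [eliminate IMPLIES]
≡ NOT NOT C OR NOT (NOT NOT B OR NOT C OR NOT A) OR (NOT C AND NOT B)   [eliminate IMPLIES]
≡ C OR NOT (NOT NOT B OR NOT C OR NOT A) OR (NOT C AND NOT B)   [double negation]
≡ C OR (NOT NOT NOT B AND NOT NOT C AND NOT NOT A) OR (NOT C AND NOT B)   [De Morgan]
≡ C OR (NOT B AND NOT NOT C AND NOT NOT A) OR (NOT C AND NOT B)   [double negation]
≡ C OR (NOT B AND C AND NOT NOT A) OR (NOT C AND NOT B)   [double negation]
≡ C OR (NOT B AND C AND A) OR (NOT C AND NOT B)   [double negation]
≡ (C OR NOT B OR NOT C) AND (C OR NOT B OR NOT B) AND (C OR C OR NOT C) AND (C OR C OR NOT B) AND (C OR A OR NOT C) AND (C OR A OR NOT B)   [distribute OR over AND]
≡ C OR NOT B   [simplify]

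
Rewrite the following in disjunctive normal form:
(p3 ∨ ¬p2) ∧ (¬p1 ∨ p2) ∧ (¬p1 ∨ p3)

(p3 ∨ ¬p2) ∧ (¬p1 ∨ p2) ∧ (¬p1 ∨ p3)
⇔ (p3 ∧ ¬p1 ∧ ¬p1) ∨ (p3 ∧ ¬p1 ∧ p3) ∨ (p3 ∧ p2 ∧ ¬p1) ∨ (p3 ∧ p2 ∧ p3) ∨ (¬p2 ∧ ¬p1 ∧ ¬p1) ∨ (¬p2 ∧ ¬p1 ∧ p3) ∨ (¬p2 ∧ p2 ∧ ¬p1) ∨ (¬p2 ∧ p2 ∧ p3)   [distribute ∧ over ∨]
⇔ (p3 ∧ ¬p1) ∨ (p3 ∧ p2) ∨ (¬p2 ∧ ¬p1)   [simplify]

(p3 ∧ ¬p1) ∨ (p3 ∧ p2) ∨ (¬p2 ∧ ¬p1)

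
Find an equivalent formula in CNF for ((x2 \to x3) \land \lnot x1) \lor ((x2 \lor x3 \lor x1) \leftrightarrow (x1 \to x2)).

((x2 \to x3) \land \lnot x1) \lor ((x2 \lor x3 \lor x1) \leftrightarrow (x1 \to x2))
⇔ ((\lnot x2 \lor x3) \land \lnot x1) \lor ((x2 \lor x3 \lor x1) \leftrightarrow (x1 \to x2))   (eliminate \to)
⇔ ((\lnot x2 \lor x3) \land \lnot x1) \lor (((x2 \lor x3 \lor x1) \to (x1 \to x2)) \land ((x1 \to x2) \to (x2 \lor x3 \lor x1)))   (eliminate \leftrightarrow)
⇔ ((\lnot x2 \lor x3) \land \lnot x1) \lor ((\lnot (x2 \lor x3 \lor x1) \lor (x1 \to x2)) \land ((x1 \to x2) \to (x2 \lor x3 \lor x1)))   (eliminate \to)
⇔ ((\lnot x2 \lor x3) \land \lnot x1) \lor ((\lnot (x2 \lor x3 \lor x1) \lor \lnot x1 \lor x2) \land ((x1 \to x2) \to (x2 \lor x3 \lor x1)))   (eliminate \to)
⇔ ((\lnot x2 \lor x3) \land \lnot x1) \lor ((\lnot (x2 \lor x3 \lor x1) \lor \lnot x1 \lor x2) \land (\lnot (x1 \to x2) \lor x2 \lor x3 \lor x1))   (eliminate \to)
⇔ ((\lnot x2 \lor x3) \land \lnot x1) \lor ((\lnot (x2 \lor x3 \lor x1) \lor \lnot x1 \lor x2) \land (\lnot (\lnot x1 \lor x2) \lor x2 \lor x3 \lor x1))   (eliminate \to)
⇔ ((\lnot x2 \lor x3) \land \lnot x1) \lor (((\lnot x2 \land \lnot x3 \land \lnot x1) \lor \lnot x1 \lor x2) \land (\lnot (\lnot x1 \lor x2) \lor x2 \lor x3 \lor x1))   (De Morgan)
⇔ ((\lnot x2 \lor x3) \land \lnot x1) \lor (((\lnot x2 \land \lnot x3 \land \lnot x1) \lor \lnot x1 \lor x2) \land ((\lnot \lnot x1 \land \lnot x2) \lor x2 \lor x3 \lor x1))   (De Morgan)
⇔ ((\lnot x2 \lor x3) \land \lnot x1) \lor (((\lnot x2 \land \lnot x3 \land \lnot x1) \lor \lnot x1 \lor x2) \land ((x1 \land \lnot x2) \lor x2 \lor x3 \lor x1))   (double negation)
⇔ (\lnot x2 \lor x3 \lor \lnot x2 \lor \lnot x1 \lor x2) \land (\lnot x2 \lor x3 \lor \lnot x3 \lor \lnot x1 \lor x2) \land (\lnot x2 \lor x3 \lor \lnot x1 \lor \lnot x1 \lor x2) \land (\lnot x2 \lor x3 \lor x1 \lor x2 \lor x3 \lor x1) \land (\lnot x2 \lor x3 \lor \lnot x2 \lor x2 \lor x3 \lor x1) \land (\lnot x1 \lor \lnot x2 \lor \lnot x1 \lor x2) \land (\lnot x1 \lor \lnot x3 \lor \lnot x1 \lor x2) \land (\lnot x1 \lor \lnot x1 \lor \lnot x1 \lor x2) \land (\lnot x1 \lor x1 \lor x2 \lor x3 \lor x1) \land (\lnot x1 \lor \lnot x2 \lor x2 \lor x3 \lor x1)   (distribute \lor over \land)
⇔ \lnot x1 \lor x2   (simplify)

\lnot x1 \lor x2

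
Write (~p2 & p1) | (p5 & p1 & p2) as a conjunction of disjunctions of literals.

(~p2 & p1) | (p5 & p1 & p2)
≡ (~p2 | p5) & (~p2 | p1) & (~p2 | p2) & (p1 | p5) & (p1 | p1) & (p1 | p2)   — distribute | over &
≡ (~p2 | p5) & p1   — simplify

(~p2 | p5) & p1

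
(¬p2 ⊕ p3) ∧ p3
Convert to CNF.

(¬p2 ⊕ p3) ∧ p3
≡ (¬p2 ∨ p3) ∧ ¬(¬p2 ∧ p3) ∧ p3   — expand ⊕
≡ (¬p2 ∨ p3) ∧ (¬¬p2 ∨ ¬p3) ∧ p3   — De Morgan
≡ (¬p2 ∨ p3) ∧ (p2 ∨ ¬p3) ∧ p3   — double negation
≡ (p2 ∨ ¬p3) ∧ p3   — simplify

(p2 ∨ ¬p3) ∧ p3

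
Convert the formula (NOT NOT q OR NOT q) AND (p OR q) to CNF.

(NOT NOT q OR NOT q) AND (p OR q)
≡ (q OR NOT q) AND (p OR q)   — double negation
≡ p OR q   — simplify

p OR q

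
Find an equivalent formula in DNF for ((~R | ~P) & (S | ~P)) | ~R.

((~R | ~P) & (S | ~P)) | ~R
≡ (~R & S) | (~R & ~P) | (~P & S) | (~P & ~P) | ~R   [distribute & over |]
≡ ~P | ~R   [simplify]

~P | ~R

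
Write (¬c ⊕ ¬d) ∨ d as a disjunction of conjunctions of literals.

(c ∧ ¬d) ∨ d

(¬c ⊕ ¬d) ∨ d
⇔ (¬c ∧ ¬¬d) ∨ (¬¬c ∧ ¬d) ∨ d
⇔ (¬c ∧ d) ∨ (¬¬c ∧ ¬d) ∨ d
⇔ (¬c ∧ d) ∨ (c ∧ ¬d) ∨ d
⇔ (c ∧ ¬d) ∨ d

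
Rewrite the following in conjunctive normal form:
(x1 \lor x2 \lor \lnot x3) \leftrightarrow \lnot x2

(x1 \lor x2 \lor \lnot x3) \leftrightarrow \lnot x2
= ((x1 \lor x2 \lor \lnot x3) \to \lnot x2) \land (\lnot x2 \to (x1 \lor x2 \lor \lnot x3))
= (\lnot (x1 \lor x2 \lor \lnot x3) \lor \lnot x2) \land (\lnot x2 \to (x1 \lor x2 \lor \lnot x3))
= (\lnot (x1 \lor x2 \lor \lnot x3) \lor \lnot x2) \land (\lnot \lnot x2 \lor x1 \lor x2 \lor \lnot x3)
= ((\lnot x1 \land \lnot x2 \land \lnot \lnot x3) \lor \lnot x2) \land (\lnot \lnot x2 \lor x1 \lor x2 \lor \lnot x3)
= ((\lnot x1 \land \lnot x2 \land x3) \lor \lnot x2) \land (\lnot \lnot x2 \lor x1 \lor x2 \lor \lnot x3)
= ((\lnot x1 \land \lnot x2 \land x3) \lor \lnot x2) \land (x2 \lor x1 \lor x2 \lor \lnot x3)
= (\lnot x1 \lor \lnot x2) \land (\lnot x2 \lor \lnot x2) \land (x3 \lor \lnot x2) \land (x2 \lor x1 \lor x2 \lor \lnot x3)
= \lnot x2 \land (x2 \lor x1 \lor \lnot x3)

\lnot x2 \land (x2 \lor x1 \lor \lnot x3)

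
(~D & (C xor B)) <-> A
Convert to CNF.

(D | ~C | B | A) & (D | ~B | C | A) & (~A | ~D) & (~A | C | B) & (~A | ~C | ~B)

(~D & (C xor B)) <-> A
⇔ ((~D & (C xor B)) -> A) & (A -> (~D & (C xor B)))
⇔ (~(~D & (C xor B)) | A) & (A -> (~D & (C xor B)))
⇔ (~(~D & (C | B) & ~(C & B)) | A) & (A -> (~D & (C xor B)))
⇔ (~(~D & (C | B) & ~(C & B)) | A) & (~A | (~D & (C xor B)))
⇔ (~(~D & (C | B) & ~(C & B)) | A) & (~A | (~D & (C | B) & ~(C & B)))
⇔ (~~D | ~(C | B) | ~~(C & B) | A) & (~A | (~D & (C | B) & ~(C & B)))
⇔ (D | ~(C | B) | ~~(C & B) | A) & (~A | (~D & (C | B) & ~(C & B)))
⇔ (D | (~C & ~B) | ~~(C & B) | A) & (~A | (~D & (C | B) & ~(C & B)))
⇔ (D | (~C & ~B) | (C & B) | A) & (~A | (~D & (C | B) & ~(C & B)))
⇔ (D | (~C & ~B) | (C & B) | A) & (~A | (~D & (C | B) & (~C | ~B)))
⇔ (D | ~C | C | A) & (D | ~C | B | A) & (D | ~B | C | A) & (D | ~B | B | A) & (~A | ~D) & (~A | C | B) & (~A | ~C | ~B)
⇔ (D | ~C | B | A) & (D | ~B | C | A) & (~A | ~D) & (~A | C | B) & (~A | ~C | ~B)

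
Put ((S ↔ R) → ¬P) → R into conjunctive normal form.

(¬S ∨ R) ∧ (P ∨ R)

((S ↔ R) → ¬P) → R
≡ ¬((S ↔ R) → ¬P) ∨ R
≡ ¬(¬(S ↔ R) ∨ ¬P) ∨ R
≡ ¬(¬((S → R) ∧ (R → S)) ∨ ¬P) ∨ R
≡ ¬(¬((¬S ∨ R) ∧ (R → S)) ∨ ¬P) ∨ R
≡ ¬(¬((¬S ∨ R) ∧ (¬R ∨ S)) ∨ ¬P) ∨ R
≡ (¬¬((¬S ∨ R) ∧ (¬R ∨ S)) ∧ ¬¬P) ∨ R
≡ ((¬S ∨ R) ∧ (¬R ∨ S) ∧ ¬¬P) ∨ R
≡ ((¬S ∨ R) ∧ (¬R ∨ S) ∧ P) ∨ R
≡ (¬S ∨ R ∨ R) ∧ (¬R ∨ S ∨ R) ∧ (P ∨ R)
≡ (¬S ∨ R) ∧ (P ∨ R)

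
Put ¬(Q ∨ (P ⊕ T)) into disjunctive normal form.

¬(Q ∨ (P ⊕ T))
= ¬(Q ∨ P ∧ ¬T ∨ ¬P ∧ T)   [expand ⊕]
= ¬Q ∧ ¬(P ∧ ¬T) ∧ ¬(¬P ∧ T)   [De Morgan]
= ¬Q ∧ (¬P ∨ ¬¬T) ∧ ¬(¬P ∧ T)   [De Morgan]
= ¬Q ∧ (¬P ∨ T) ∧ ¬(¬P ∧ T)   [double negation]
= ¬Q ∧ (¬P ∨ T) ∧ (¬¬P ∨ ¬T)   [De Morgan]
= ¬Q ∧ (¬P ∨ T) ∧ (P ∨ ¬T)   [double negation]
= ¬Q ∧ ¬P ∧ P ∨ ¬Q ∧ ¬P ∧ ¬T ∨ ¬Q ∧ T ∧ P ∨ ¬Q ∧ T ∧ ¬T   [distribute ∧ over ∨]
= ¬Q ∧ ¬P ∧ ¬T ∨ ¬Q ∧ T ∧ P   [simplify]

¬Q ∧ ¬P ∧ ¬T ∨ ¬Q ∧ T ∧ P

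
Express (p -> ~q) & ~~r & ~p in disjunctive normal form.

~p & r

(p -> ~q) & ~~r & ~p
≡ (~p | ~q) & ~~r & ~p   — eliminate ->
≡ (~p | ~q) & r & ~p   — double negation
≡ (~p & r & ~p) | (~q & r & ~p)   — distribute & over |
≡ ~p & r   — simplify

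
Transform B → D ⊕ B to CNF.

¬B ∨ ¬D

B → D ⊕ B
≡ ¬B ∨ (D ⊕ B)   (eliminate →)
≡ ¬B ∨ (D ∨ B) ∧ ¬(D ∧ B)   (expand ⊕)
≡ ¬B ∨ (D ∨ B) ∧ (¬D ∨ ¬B)   (De Morgan)
≡ (¬B ∨ D ∨ B) ∧ (¬B ∨ ¬D ∨ ¬B)   (distribute ∨ over ∧)
≡ ¬B ∨ ¬D   (simplify)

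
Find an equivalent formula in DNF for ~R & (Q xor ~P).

(~R & Q & P) | (~R & ~Q & ~P)

~R & (Q xor ~P)
= ~R & ((Q & ~~P) | (~Q & ~P))   (expand xor)
= ~R & ((Q & P) | (~Q & ~P))   (double negation)
= (~R & Q & P) | (~R & ~Q & ~P)   (distribute & over |)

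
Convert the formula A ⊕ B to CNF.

A ⊕ B
≡ (A ∨ B) ∧ ¬(A ∧ B)   [expand ⊕]
≡ (A ∨ B) ∧ (¬A ∨ ¬B)   [De Morgan]

(A ∨ B) ∧ (¬A ∨ ¬B)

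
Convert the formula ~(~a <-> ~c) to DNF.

(~a & c) | (~c & a)

~(~a <-> ~c)
= ~((~a -> ~c) & (~c -> ~a))   [eliminate <->]
= ~((~~a | ~c) & (~c -> ~a))   [eliminate ->]
= ~((~~a | ~c) & (~~c | ~a))   [eliminate ->]
= ~(~~a | ~c) | ~(~~c | ~a)   [De Morgan]
= (~~~a & ~~c) | ~(~~c | ~a)   [De Morgan]
= (~a & ~~c) | ~(~~c | ~a)   [double negation]
= (~a & c) | ~(~~c | ~a)   [double negation]
= (~a & c) | (~~~c & ~~a)   [De Morgan]
= (~a & c) | (~c & ~~a)   [double negation]
= (~a & c) | (~c & a)   [double negation]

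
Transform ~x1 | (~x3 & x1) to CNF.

~x1 | ~x3

~x1 | (~x3 & x1)
≡ (~x1 | ~x3) & (~x1 | x1)   [distribute | over &]
≡ ~x1 | ~x3   [simplify]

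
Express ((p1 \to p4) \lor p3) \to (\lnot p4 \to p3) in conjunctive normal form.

((p1 \to p4) \lor p3) \to (\lnot p4 \to p3)
⇔ \lnot ((p1 \to p4) \lor p3) \lor (\lnot p4 \to p3)   [eliminate \to]
⇔ \lnot (\lnot p1 \lor p4 \lor p3) \lor (\lnot p4 \to p3)   [eliminate \to]
⇔ \lnot (\lnot p1 \lor p4 \lor p3) \lor \lnot \lnot p4 \lor p3   [eliminate \to]
⇔ (\lnot \lnot p1 \land \lnot p4 \land \lnot p3) \lor \lnot \lnot p4 \lor p3   [De Morgan]
⇔ (p1 \land \lnot p4 \land \lnot p3) \lor \lnot \lnot p4 \lor p3   [double negation]
⇔ (p1 \land \lnot p4 \land \lnot p3) \lor p4 \lor p3   [double negation]
⇔ (p1 \lor p4 \lor p3) \land (\lnot p4 \lor p4 \lor p3) \land (\lnot p3 \lor p4 \lor p3)   [distribute \lor over \land]
⇔ p1 \lor p4 \lor p3   [simplify]

p1 \lor p4 \lor p3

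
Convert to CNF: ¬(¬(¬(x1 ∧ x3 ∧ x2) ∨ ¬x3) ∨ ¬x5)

(¬x1 ∨ ¬x3 ∨ ¬x2) ∧ x5

¬(¬(¬(x1 ∧ x3 ∧ x2) ∨ ¬x3) ∨ ¬x5)
⇔ ¬¬(¬(x1 ∧ x3 ∧ x2) ∨ ¬x3) ∧ ¬¬x5   (De Morgan)
⇔ (¬(x1 ∧ x3 ∧ x2) ∨ ¬x3) ∧ ¬¬x5   (double negation)
⇔ (¬x1 ∨ ¬x3 ∨ ¬x2 ∨ ¬x3) ∧ ¬¬x5   (De Morgan)
⇔ (¬x1 ∨ ¬x3 ∨ ¬x2 ∨ ¬x3) ∧ x5   (double negation)
⇔ (¬x1 ∨ ¬x3 ∨ ¬x2) ∧ x5   (simplify)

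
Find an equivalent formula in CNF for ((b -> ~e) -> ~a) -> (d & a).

(~b | ~e | d) & a

((b -> ~e) -> ~a) -> (d & a)
≡ ~((b -> ~e) -> ~a) | (d & a)   [eliminate ->]
≡ ~(~(b -> ~e) | ~a) | (d & a)   [eliminate ->]
≡ ~(~(~b | ~e) | ~a) | (d & a)   [eliminate ->]
≡ (~~(~b | ~e) & ~~a) | (d & a)   [De Morgan]
≡ ((~b | ~e) & ~~a) | (d & a)   [double negation]
≡ ((~b | ~e) & a) | (d & a)   [double negation]
≡ (~b | ~e | d) & (~b | ~e | a) & (a | d) & (a | a)   [distribute | over &]
≡ (~b | ~e | d) & a   [simplify]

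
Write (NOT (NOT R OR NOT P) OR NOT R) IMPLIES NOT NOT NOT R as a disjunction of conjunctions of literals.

(NOT P AND R) OR NOT R

(NOT (NOT R OR NOT P) OR NOT R) IMPLIES NOT NOT NOT R
≡ NOT (NOT (NOT R OR NOT P) OR NOT R) OR NOT NOT NOT R   — eliminate IMPLIES
≡ (NOT NOT (NOT R OR NOT P) AND NOT NOT R) OR NOT NOT NOT R   — De Morgan
≡ ((NOT R OR NOT P) AND NOT NOT R) OR NOT NOT NOT R   — double negation
≡ ((NOT R OR NOT P) AND R) OR NOT NOT NOT R   — double negation
≡ ((NOT R OR NOT P) AND R) OR NOT R   — double negation
≡ (NOT R AND R) OR (NOT P AND R) OR NOT R   — distribute AND over OR
≡ (NOT P AND R) OR NOT R   — simplify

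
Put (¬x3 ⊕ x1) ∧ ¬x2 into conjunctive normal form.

(¬x3 ⊕ x1) ∧ ¬x2
= (¬x3 ∨ x1) ∧ ¬(¬x3 ∧ x1) ∧ ¬x2   — expand ⊕
= (¬x3 ∨ x1) ∧ (¬¬x3 ∨ ¬x1) ∧ ¬x2   — De Morgan
= (¬x3 ∨ x1) ∧ (x3 ∨ ¬x1) ∧ ¬x2   — double negation

(¬x3 ∨ x1) ∧ (x3 ∨ ¬x1) ∧ ¬x2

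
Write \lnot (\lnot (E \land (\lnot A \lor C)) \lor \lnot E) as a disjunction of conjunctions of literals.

\lnot (\lnot (E \land (\lnot A \lor C)) \lor \lnot E)
⇔ \lnot \lnot (E \land (\lnot A \lor C)) \land \lnot \lnot E
⇔ E \land (\lnot A \lor C) \land \lnot \lnot E
⇔ E \land (\lnot A \lor C) \land E
⇔ (E \land \lnot A \land E) \lor (E \land C \land E)
⇔ (E \land \lnot A) \lor (E \land C)

(E \land \lnot A) \lor (E \land C)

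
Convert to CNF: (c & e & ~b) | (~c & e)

e & (~b | ~c)

(c & e & ~b) | (~c & e)
= (c | ~c) & (c | e) & (e | ~c) & (e | e) & (~b | ~c) & (~b | e)   [distribute | over &]
= e & (~b | ~c)   [simplify]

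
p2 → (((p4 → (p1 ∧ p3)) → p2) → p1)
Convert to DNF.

p2 → (((p4 → (p1 ∧ p3)) → p2) → p1)
≡ ¬p2 ∨ (((p4 → (p1 ∧ p3)) → p2) → p1)   (eliminate →)
≡ ¬p2 ∨ ¬((p4 → (p1 ∧ p3)) → p2) ∨ p1   (eliminate →)
≡ ¬p2 ∨ ¬(¬(p4 → (p1 ∧ p3)) ∨ p2) ∨ p1   (eliminate →)
≡ ¬p2 ∨ ¬(¬(¬p4 ∨ (p1 ∧ p3)) ∨ p2) ∨ p1   (eliminate →)
≡ ¬p2 ∨ (¬¬(¬p4 ∨ (p1 ∧ p3)) ∧ ¬p2) ∨ p1   (De Morgan)
≡ ¬p2 ∨ ((¬p4 ∨ (p1 ∧ p3)) ∧ ¬p2) ∨ p1   (double negation)
≡ ¬p2 ∨ (¬p4 ∧ ¬p2) ∨ (p1 ∧ p3 ∧ ¬p2) ∨ p1   (distribute ∧ over ∨)
≡ ¬p2 ∨ p1   (simplify)

¬p2 ∨ p1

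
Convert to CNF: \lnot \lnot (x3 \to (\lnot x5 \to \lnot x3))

\lnot \lnot (x3 \to (\lnot x5 \to \lnot x3))
⇔ \lnot \lnot (\lnot x3 \lor (\lnot x5 \to \lnot x3))   (eliminate \to)
⇔ \lnot \lnot (\lnot x3 \lor \lnot \lnot x5 \lor \lnot x3)   (eliminate \to)
⇔ \lnot x3 \lor \lnot \lnot x5 \lor \lnot x3   (double negation)
⇔ \lnot x3 \lor x5 \lor \lnot x3   (double negation)
⇔ \lnot x3 \lor x5   (simplify)

\lnot x3 \lor x5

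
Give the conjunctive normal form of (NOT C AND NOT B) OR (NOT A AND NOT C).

(NOT C AND NOT B) OR (NOT A AND NOT C)
≡ (NOT C OR NOT A) AND (NOT C OR NOT C) AND (NOT B OR NOT A) AND (NOT B OR NOT C)
≡ NOT C AND (NOT B OR NOT A)

NOT C AND (NOT B OR NOT A)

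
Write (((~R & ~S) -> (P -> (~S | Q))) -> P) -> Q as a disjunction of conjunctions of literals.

(((~R & ~S) -> (P -> (~S | Q))) -> P) -> Q
⇔ ~(((~R & ~S) -> (P -> (~S | Q))) -> P) | Q   [eliminate ->]
⇔ ~(~((~R & ~S) -> (P -> (~S | Q))) | P) | Q   [eliminate ->]
⇔ ~(~(~(~R & ~S) | (P -> (~S | Q))) | P) | Q   [eliminate ->]
⇔ ~(~(~(~R & ~S) | ~P | ~S | Q) | P) | Q   [eliminate ->]
⇔ (~~(~(~R & ~S) | ~P | ~S | Q) & ~P) | Q   [De Morgan]
⇔ ((~(~R & ~S) | ~P | ~S | Q) & ~P) | Q   [double negation]
⇔ ((~~R | ~~S | ~P | ~S | Q) & ~P) | Q   [De Morgan]
⇔ ((R | ~~S | ~P | ~S | Q) & ~P) | Q   [double negation]
⇔ ((R | S | ~P | ~S | Q) & ~P) | Q   [double negation]
⇔ (R & ~P) | (S & ~P) | (~P & ~P) | (~S & ~P) | (Q & ~P) | Q   [distribute & over |]
⇔ ~P | Q   [simplify]

~P | Q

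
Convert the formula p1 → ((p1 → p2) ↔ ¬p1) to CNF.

p1 → ((p1 → p2) ↔ ¬p1)
= ¬p1 ∨ ((p1 → p2) ↔ ¬p1)   [eliminate →]
= ¬p1 ∨ (((p1 → p2) → ¬p1) ∧ (¬p1 → (p1 → p2)))   [eliminate ↔]
= ¬p1 ∨ ((¬(p1 → p2) ∨ ¬p1) ∧ (¬p1 → (p1 → p2)))   [eliminate →]
= ¬p1 ∨ ((¬(¬p1 ∨ p2) ∨ ¬p1) ∧ (¬p1 → (p1 → p2)))   [eliminate →]
= ¬p1 ∨ ((¬(¬p1 ∨ p2) ∨ ¬p1) ∧ (¬¬p1 ∨ (p1 → p2)))   [eliminate →]
= ¬p1 ∨ ((¬(¬p1 ∨ p2) ∨ ¬p1) ∧ (¬¬p1 ∨ ¬p1 ∨ p2))   [eliminate →]
= ¬p1 ∨ (((¬¬p1 ∧ ¬p2) ∨ ¬p1) ∧ (¬¬p1 ∨ ¬p1 ∨ p2))   [De Morgan]
= ¬p1 ∨ (((p1 ∧ ¬p2) ∨ ¬p1) ∧ (¬¬p1 ∨ ¬p1 ∨ p2))   [double negation]
= ¬p1 ∨ (((p1 ∧ ¬p2) ∨ ¬p1) ∧ (p1 ∨ ¬p1 ∨ p2))   [double negation]
= (¬p1 ∨ p1 ∨ ¬p1) ∧ (¬p1 ∨ ¬p2 ∨ ¬p1) ∧ (¬p1 ∨ p1 ∨ ¬p1 ∨ p2)   [distribute ∨ over ∧]
= ¬p1 ∨ ¬p2   [simplify]

¬p1 ∨ ¬p2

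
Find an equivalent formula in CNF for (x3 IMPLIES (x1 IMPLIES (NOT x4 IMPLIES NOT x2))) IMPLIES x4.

(x3 IMPLIES (x1 IMPLIES (NOT x4 IMPLIES NOT x2))) IMPLIES x4
⇔ NOT (x3 IMPLIES (x1 IMPLIES (NOT x4 IMPLIES NOT x2))) OR x4   (eliminate IMPLIES)
⇔ NOT (NOT x3 OR (x1 IMPLIES (NOT x4 IMPLIES NOT x2))) OR x4   (eliminate IMPLIES)
⇔ NOT (NOT x3 OR NOT x1 OR (NOT x4 IMPLIES NOT x2)) OR x4   (eliminate IMPLIES)
⇔ NOT (NOT x3 OR NOT x1 OR NOT NOT x4 OR NOT x2) OR x4   (eliminate IMPLIES)
⇔ (NOT NOT x3 AND NOT NOT x1 AND NOT NOT NOT x4 AND NOT NOT x2) OR x4   (De Morgan)
⇔ (x3 AND NOT NOT x1 AND NOT NOT NOT x4 AND NOT NOT x2) OR x4   (double negation)
⇔ (x3 AND x1 AND NOT NOT NOT x4 AND NOT NOT x2) OR x4   (double negation)
⇔ (x3 AND x1 AND NOT x4 AND NOT NOT x2) OR x4   (double negation)
⇔ (x3 AND x1 AND NOT x4 AND x2) OR x4   (double negation)
⇔ (x3 OR x4) AND (x1 OR x4) AND (NOT x4 OR x4) AND (x2 OR x4)   (distribute OR over AND)
⇔ (x3 OR x4) AND (x1 OR x4) AND (x2 OR x4)   (simplify)

(x3 OR x4) AND (x1 OR x4) AND (x2 OR x4)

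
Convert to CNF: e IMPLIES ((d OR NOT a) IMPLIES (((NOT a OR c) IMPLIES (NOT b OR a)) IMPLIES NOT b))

NOT e OR NOT d OR NOT a OR NOT b

e IMPLIES ((d OR NOT a) IMPLIES (((NOT a OR c) IMPLIES (NOT b OR a)) IMPLIES NOT b))
≡ NOT e OR ((d OR NOT a) IMPLIES (((NOT a OR c) IMPLIES (NOT b OR a)) IMPLIES NOT b))   [eliminate IMPLIES]
≡ NOT e OR NOT (d OR NOT a) OR (((NOT a OR c) IMPLIES (NOT b OR a)) IMPLIES NOT b)   [eliminate IMPLIES]
≡ NOT e OR NOT (d OR NOT a) OR NOT ((NOT a OR c) IMPLIES (NOT b OR a)) OR NOT b   [eliminate IMPLIES]
≡ NOT e OR NOT (d OR NOT a) OR NOT (NOT (NOT a OR c) OR NOT b OR a) OR NOT b   [eliminate IMPLIES]
≡ NOT e OR (NOT d AND NOT NOT a) OR NOT (NOT (NOT a OR c) OR NOT b OR a) OR NOT b   [De Morgan]
≡ NOT e OR (NOT d AND a) OR NOT (NOT (NOT a OR c) OR NOT b OR a) OR NOT b   [double negation]
≡ NOT e OR (NOT d AND a) OR (NOT NOT (NOT a OR c) AND NOT NOT b AND NOT a) OR NOT b   [De Morgan]
≡ NOT e OR (NOT d AND a) OR ((NOT a OR c) AND NOT NOT b AND NOT a) OR NOT b   [double negation]
≡ NOT e OR (NOT d AND a) OR ((NOT a OR c) AND b AND NOT a) OR NOT b   [double negation]
≡ (NOT e OR NOT d OR NOT a OR c OR NOT b) AND (NOT e OR NOT d OR b OR NOT b) AND (NOT e OR NOT d OR NOT a OR NOT b) AND (NOT e OR a OR NOT a OR c OR NOT b) AND (NOT e OR a OR b OR NOT b) AND (NOT e OR a OR NOT a OR NOT b)   [distribute OR over AND]
≡ NOT e OR NOT d OR NOT a OR NOT b   [simplify]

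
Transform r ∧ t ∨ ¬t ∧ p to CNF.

r ∧ t ∨ ¬t ∧ p
⇔ (r ∨ ¬t) ∧ (r ∨ p) ∧ (t ∨ ¬t) ∧ (t ∨ p)   [distribute ∨ over ∧]
⇔ (r ∨ ¬t) ∧ (r ∨ p) ∧ (t ∨ p)   [simplify]

(r ∨ ¬t) ∧ (r ∨ p) ∧ (t ∨ p)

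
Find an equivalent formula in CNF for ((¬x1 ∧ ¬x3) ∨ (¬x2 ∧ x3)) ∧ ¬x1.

(¬x3 ∨ ¬x2) ∧ ¬x1

((¬x1 ∧ ¬x3) ∨ (¬x2 ∧ x3)) ∧ ¬x1
= (¬x1 ∨ ¬x2) ∧ (¬x1 ∨ x3) ∧ (¬x3 ∨ ¬x2) ∧ (¬x3 ∨ x3) ∧ ¬x1   (distribute ∨ over ∧)
= (¬x3 ∨ ¬x2) ∧ ¬x1   (simplify)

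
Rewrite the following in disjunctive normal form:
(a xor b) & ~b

(a xor b) & ~b
≡ ((a & ~b) | (~a & b)) & ~b
≡ (a & ~b & ~b) | (~a & b & ~b)
≡ a & ~b

a & ~b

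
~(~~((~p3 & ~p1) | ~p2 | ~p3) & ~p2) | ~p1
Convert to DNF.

~(~~((~p3 & ~p1) | ~p2 | ~p3) & ~p2) | ~p1
= ~~~((~p3 & ~p1) | ~p2 | ~p3) | ~~p2 | ~p1   [De Morgan]
= ~((~p3 & ~p1) | ~p2 | ~p3) | ~~p2 | ~p1   [double negation]
= (~(~p3 & ~p1) & ~~p2 & ~~p3) | ~~p2 | ~p1   [De Morgan]
= ((~~p3 | ~~p1) & ~~p2 & ~~p3) | ~~p2 | ~p1   [De Morgan]
= ((p3 | ~~p1) & ~~p2 & ~~p3) | ~~p2 | ~p1   [double negation]
= ((p3 | p1) & ~~p2 & ~~p3) | ~~p2 | ~p1   [double negation]
= ((p3 | p1) & p2 & ~~p3) | ~~p2 | ~p1   [double negation]
= ((p3 | p1) & p2 & p3) | ~~p2 | ~p1   [double negation]
= ((p3 | p1) & p2 & p3) | p2 | ~p1   [double negation]
= (p3 & p2 & p3) | (p1 & p2 & p3) | p2 | ~p1   [distribute & over |]
= p2 | ~p1   [simplify]

p2 | ~p1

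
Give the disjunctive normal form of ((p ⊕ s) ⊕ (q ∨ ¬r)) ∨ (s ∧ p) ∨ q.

((p ⊕ s) ⊕ (q ∨ ¬r)) ∨ (s ∧ p) ∨ q
⇔ ((p ⊕ s) ∧ ¬(q ∨ ¬r)) ∨ (¬(p ⊕ s) ∧ (q ∨ ¬r)) ∨ (s ∧ p) ∨ q   — expand ⊕
⇔ (((p ∧ ¬s) ∨ (¬p ∧ s)) ∧ ¬(q ∨ ¬r)) ∨ (¬(p ⊕ s) ∧ (q ∨ ¬r)) ∨ (s ∧ p) ∨ q   — expand ⊕
⇔ (((p ∧ ¬s) ∨ (¬p ∧ s)) ∧ ¬(q ∨ ¬r)) ∨ (¬((p ∧ ¬s) ∨ (¬p ∧ s)) ∧ (q ∨ ¬r)) ∨ (s ∧ p) ∨ q   — expand ⊕
⇔ (((p ∧ ¬s) ∨ (¬p ∧ s)) ∧ ¬q ∧ ¬¬r) ∨ (¬((p ∧ ¬s) ∨ (¬p ∧ s)) ∧ (q ∨ ¬r)) ∨ (s ∧ p) ∨ q   — De Morgan
⇔ (((p ∧ ¬s) ∨ (¬p ∧ s)) ∧ ¬q ∧ r) ∨ (¬((p ∧ ¬s) ∨ (¬p ∧ s)) ∧ (q ∨ ¬r)) ∨ (s ∧ p) ∨ q   — double negation
⇔ (((p ∧ ¬s) ∨ (¬p ∧ s)) ∧ ¬q ∧ r) ∨ (¬(p ∧ ¬s) ∧ ¬(¬p ∧ s) ∧ (q ∨ ¬r)) ∨ (s ∧ p) ∨ q   — De Morgan
⇔ (((p ∧ ¬s) ∨ (¬p ∧ s)) ∧ ¬q ∧ r) ∨ ((¬p ∨ ¬¬s) ∧ ¬(¬p ∧ s) ∧ (q ∨ ¬r)) ∨ (s ∧ p) ∨ q   — De Morgan
⇔ (((p ∧ ¬s) ∨ (¬p ∧ s)) ∧ ¬q ∧ r) ∨ ((¬p ∨ s) ∧ ¬(¬p ∧ s) ∧ (q ∨ ¬r)) ∨ (s ∧ p) ∨ q   — double negation
⇔ (((p ∧ ¬s) ∨ (¬p ∧ s)) ∧ ¬q ∧ r) ∨ ((¬p ∨ s) ∧ (¬¬p ∨ ¬s) ∧ (q ∨ ¬r)) ∨ (s ∧ p) ∨ q   — De Morgan
⇔ (((p ∧ ¬s) ∨ (¬p ∧ s)) ∧ ¬q ∧ r) ∨ ((¬p ∨ s) ∧ (p ∨ ¬s) ∧ (q ∨ ¬r)) ∨ (s ∧ p) ∨ q   — double negation
⇔ (p ∧ ¬s ∧ ¬q ∧ r) ∨ (¬p ∧ s ∧ ¬q ∧ r) ∨ (¬p ∧ p ∧ q) ∨ (¬p ∧ p ∧ ¬r) ∨ (¬p ∧ ¬s ∧ q) ∨ (¬p ∧ ¬s ∧ ¬r) ∨ (s ∧ p ∧ q) ∨ (s ∧ p ∧ ¬r) ∨ (s ∧ ¬s ∧ q) ∨ (s ∧ ¬s ∧ ¬r) ∨ (s ∧ p) ∨ q   — distribute ∧ over ∨
⇔ (p ∧ ¬s ∧ ¬q ∧ r) ∨ (¬p ∧ s ∧ ¬q ∧ r) ∨ (¬p ∧ ¬s ∧ ¬r) ∨ (s ∧ p) ∨ q   — simplify

(p ∧ ¬s ∧ ¬q ∧ r) ∨ (¬p ∧ s ∧ ¬q ∧ r) ∨ (¬p ∧ ¬s ∧ ¬r) ∨ (s ∧ p) ∨ q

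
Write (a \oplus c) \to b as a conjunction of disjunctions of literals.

(a \oplus c) \to b
≡ \lnot (a \oplus c) \lor b   [eliminate \to]
≡ \lnot ((a \lor c) \land \lnot (a \land c)) \lor b   [expand \oplus]
≡ \lnot (a \lor c) \lor \lnot \lnot (a \land c) \lor b   [De Morgan]
≡ (\lnot a \land \lnot c) \lor \lnot \lnot (a \land c) \lor b   [De Morgan]
≡ (\lnot a \land \lnot c) \lor (a \land c) \lor b   [double negation]
≡ (\lnot a \lor a \lor b) \land (\lnot a \lor c \lor b) \land (\lnot c \lor a \lor b) \land (\lnot c \lor c \lor b)   [distribute \lor over \land]
≡ (\lnot a \lor c \lor b) \land (\lnot c \lor a \lor b)   [simplify]

(\lnot a \lor c \lor b) \land (\lnot c \lor a \lor b)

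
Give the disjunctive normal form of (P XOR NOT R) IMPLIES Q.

(NOT P AND R) OR (NOT R AND P) OR Q

(P XOR NOT R) IMPLIES Q
≡ NOT (P XOR NOT R) OR Q   (eliminate IMPLIES)
≡ NOT ((P AND NOT NOT R) OR (NOT P AND NOT R)) OR Q   (expand XOR)
≡ (NOT (P AND NOT NOT R) AND NOT (NOT P AND NOT R)) OR Q   (De Morgan)
≡ ((NOT P OR NOT NOT NOT R) AND NOT (NOT P AND NOT R)) OR Q   (De Morgan)
≡ ((NOT P OR NOT R) AND NOT (NOT P AND NOT R)) OR Q   (double negation)
≡ ((NOT P OR NOT R) AND (NOT NOT P OR NOT NOT R)) OR Q   (De Morgan)
≡ ((NOT P OR NOT R) AND (P OR NOT NOT R)) OR Q   (double negation)
≡ ((NOT P OR NOT R) AND (P OR R)) OR Q   (double negation)
≡ (NOT P AND P) OR (NOT P AND R) OR (NOT R AND P) OR (NOT R AND R) OR Q   (distribute AND over OR)
≡ (NOT P AND R) OR (NOT R AND P) OR Q   (simplify)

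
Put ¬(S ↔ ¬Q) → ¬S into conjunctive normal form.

¬S ∨ ¬Q

¬(S ↔ ¬Q) → ¬S
≡ ¬¬(S ↔ ¬Q) ∨ ¬S   [eliminate →]
≡ ¬¬((S → ¬Q) ∧ (¬Q → S)) ∨ ¬S   [eliminate ↔]
≡ ¬¬((¬S ∨ ¬Q) ∧ (¬Q → S)) ∨ ¬S   [eliminate →]
≡ ¬¬((¬S ∨ ¬Q) ∧ (¬¬Q ∨ S)) ∨ ¬S   [eliminate →]
≡ ((¬S ∨ ¬Q) ∧ (¬¬Q ∨ S)) ∨ ¬S   [double negation]
≡ ((¬S ∨ ¬Q) ∧ (Q ∨ S)) ∨ ¬S   [double negation]
≡ (¬S ∨ ¬Q ∨ ¬S) ∧ (Q ∨ S ∨ ¬S)   [distribute ∨ over ∧]
≡ ¬S ∨ ¬Q   [simplify]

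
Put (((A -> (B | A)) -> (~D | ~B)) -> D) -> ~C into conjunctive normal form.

~D | ~C

(((A -> (B | A)) -> (~D | ~B)) -> D) -> ~C
= ~(((A -> (B | A)) -> (~D | ~B)) -> D) | ~C   [eliminate ->]
= ~(~((A -> (B | A)) -> (~D | ~B)) | D) | ~C   [eliminate ->]
= ~(~(~(A -> (B | A)) | ~D | ~B) | D) | ~C   [eliminate ->]
= ~(~(~(~A | B | A) | ~D | ~B) | D) | ~C   [eliminate ->]
= (~~(~(~A | B | A) | ~D | ~B) & ~D) | ~C   [De Morgan]
= ((~(~A | B | A) | ~D | ~B) & ~D) | ~C   [double negation]
= (((~~A & ~B & ~A) | ~D | ~B) & ~D) | ~C   [De Morgan]
= (((A & ~B & ~A) | ~D | ~B) & ~D) | ~C   [double negation]
= (A | ~D | ~B | ~C) & (~B | ~D | ~B | ~C) & (~A | ~D | ~B | ~C) & (~D | ~C)   [distribute | over &]
= ~D | ~C   [simplify]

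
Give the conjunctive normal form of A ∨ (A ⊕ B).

A ∨ (A ⊕ B)
⇔ A ∨ ((A ∨ B) ∧ ¬(A ∧ B))   [expand ⊕]
⇔ A ∨ ((A ∨ B) ∧ (¬A ∨ ¬B))   [De Morgan]
⇔ (A ∨ A ∨ B) ∧ (A ∨ ¬A ∨ ¬B)   [distribute ∨ over ∧]
⇔ A ∨ B   [simplify]

A ∨ B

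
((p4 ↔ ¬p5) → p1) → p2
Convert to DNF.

((p4 ↔ ¬p5) → p1) → p2
⇔ ¬((p4 ↔ ¬p5) → p1) ∨ p2   [eliminate →]
⇔ ¬(¬(p4 ↔ ¬p5) ∨ p1) ∨ p2   [eliminate →]
⇔ ¬(¬((p4 → ¬p5) ∧ (¬p5 → p4)) ∨ p1) ∨ p2   [eliminate ↔]
⇔ ¬(¬((¬p4 ∨ ¬p5) ∧ (¬p5 → p4)) ∨ p1) ∨ p2   [eliminate →]
⇔ ¬(¬((¬p4 ∨ ¬p5) ∧ (¬¬p5 ∨ p4)) ∨ p1) ∨ p2   [eliminate →]
⇔ (¬¬((¬p4 ∨ ¬p5) ∧ (¬¬p5 ∨ p4)) ∧ ¬p1) ∨ p2   [De Morgan]
⇔ ((¬p4 ∨ ¬p5) ∧ (¬¬p5 ∨ p4) ∧ ¬p1) ∨ p2   [double negation]
⇔ ((¬p4 ∨ ¬p5) ∧ (p5 ∨ p4) ∧ ¬p1) ∨ p2   [double negation]
⇔ (¬p4 ∧ p5 ∧ ¬p1) ∨ (¬p4 ∧ p4 ∧ ¬p1) ∨ (¬p5 ∧ p5 ∧ ¬p1) ∨ (¬p5 ∧ p4 ∧ ¬p1) ∨ p2   [distribute ∧ over ∨]
⇔ (¬p4 ∧ p5 ∧ ¬p1) ∨ (¬p5 ∧ p4 ∧ ¬p1) ∨ p2   [simplify]

(¬p4 ∧ p5 ∧ ¬p1) ∨ (¬p5 ∧ p4 ∧ ¬p1) ∨ p2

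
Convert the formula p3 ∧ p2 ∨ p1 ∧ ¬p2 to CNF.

p3 ∧ p2 ∨ p1 ∧ ¬p2
= (p3 ∨ p1) ∧ (p3 ∨ ¬p2) ∧ (p2 ∨ p1) ∧ (p2 ∨ ¬p2)
= (p3 ∨ p1) ∧ (p3 ∨ ¬p2) ∧ (p2 ∨ p1)

(p3 ∨ p1) ∧ (p3 ∨ ¬p2) ∧ (p2 ∨ p1)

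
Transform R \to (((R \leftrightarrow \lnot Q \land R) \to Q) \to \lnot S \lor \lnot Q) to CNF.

\lnot R \lor \lnot Q \lor \lnot S

R \to (((R \leftrightarrow \lnot Q \land R) \to Q) \to \lnot S \lor \lnot Q)
= \lnot R \lor (((R \leftrightarrow \lnot Q \land R) \to Q) \to \lnot S \lor \lnot Q)   (eliminate \to)
= \lnot R \lor \lnot ((R \leftrightarrow \lnot Q \land R) \to Q) \lor \lnot S \lor \lnot Q   (eliminate \to)
= \lnot R \lor \lnot (\lnot (R \leftrightarrow \lnot Q \land R) \lor Q) \lor \lnot S \lor \lnot Q   (eliminate \to)
= \lnot R \lor \lnot (\lnot ((R \to \lnot Q \land R) \land (\lnot Q \land R \to R)) \lor Q) \lor \lnot S \lor \lnot Q   (eliminate \leftrightarrow)
= \lnot R \lor \lnot (\lnot ((\lnot R \lor \lnot Q \land R) \land (\lnot Q \land R \to R)) \lor Q) \lor \lnot S \lor \lnot Q   (eliminate \to)
= \lnot R \lor \lnot (\lnot ((\lnot R \lor \lnot Q \land R) \land (\lnot (\lnot Q \land R) \lor R)) \lor Q) \lor \lnot S \lor \lnot Q   (eliminate \to)
= \lnot R \lor \lnot \lnot ((\lnot R \lor \lnot Q \land R) \land (\lnot (\lnot Q \land R) \lor R)) \land \lnot Q \lor \lnot S \lor \lnot Q   (De Morgan)
= \lnot R \lor (\lnot R \lor \lnot Q \land R) \land (\lnot (\lnot Q \land R) \lor R) \land \lnot Q \lor \lnot S \lor \lnot Q   (double negation)
= \lnot R \lor (\lnot R \lor \lnot Q \land R) \land (\lnot \lnot Q \lor \lnot R \lor R) \land \lnot Q \lor \lnot S \lor \lnot Q   (De Morgan)
= \lnot R \lor (\lnot R \lor \lnot Q \land R) \land (Q \lor \lnot R \lor R) \land \lnot Q \lor \lnot S \lor \lnot Q   (double negation)
= (\lnot R \lor \lnot R \lor \lnot Q \lor \lnot S \lor \lnot Q) \land (\lnot R \lor \lnot R \lor R \lor \lnot S \lor \lnot Q) \land (\lnot R \lor Q \lor \lnot R \lor R \lor \lnot S \lor \lnot Q) \land (\lnot R \lor \lnot Q \lor \lnot S \lor \lnot Q)   (distribute \lor over \land)
= \lnot R \lor \lnot Q \lor \lnot S   (simplify)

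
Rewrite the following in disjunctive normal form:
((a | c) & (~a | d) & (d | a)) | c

((a | c) & (~a | d) & (d | a)) | c
≡ (a & ~a & d) | (a & ~a & a) | (a & d & d) | (a & d & a) | (c & ~a & d) | (c & ~a & a) | (c & d & d) | (c & d & a) | c   [distribute & over |]
≡ (a & d) | c   [simplify]

(a & d) | c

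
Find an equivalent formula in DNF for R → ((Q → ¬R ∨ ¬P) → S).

¬R ∨ Q ∧ R ∧ P ∨ S

R → ((Q → ¬R ∨ ¬P) → S)
≡ ¬R ∨ ((Q → ¬R ∨ ¬P) → S)   (eliminate →)
≡ ¬R ∨ ¬(Q → ¬R ∨ ¬P) ∨ S   (eliminate →)
≡ ¬R ∨ ¬(¬Q ∨ ¬R ∨ ¬P) ∨ S   (eliminate →)
≡ ¬R ∨ ¬¬Q ∧ ¬¬R ∧ ¬¬P ∨ S   (De Morgan)
≡ ¬R ∨ Q ∧ ¬¬R ∧ ¬¬P ∨ S   (double negation)
≡ ¬R ∨ Q ∧ R ∧ ¬¬P ∨ S   (double negation)
≡ ¬R ∨ Q ∧ R ∧ P ∨ S   (double negation)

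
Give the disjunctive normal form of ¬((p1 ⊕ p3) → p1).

¬((p1 ⊕ p3) → p1)
⇔ ¬(¬(p1 ⊕ p3) ∨ p1)   — eliminate →
⇔ ¬(¬((p1 ∧ ¬p3) ∨ (¬p1 ∧ p3)) ∨ p1)   — expand ⊕
⇔ ¬¬((p1 ∧ ¬p3) ∨ (¬p1 ∧ p3)) ∧ ¬p1   — De Morgan
⇔ ((p1 ∧ ¬p3) ∨ (¬p1 ∧ p3)) ∧ ¬p1   — double negation
⇔ (p1 ∧ ¬p3 ∧ ¬p1) ∨ (¬p1 ∧ p3 ∧ ¬p1)   — distribute ∧ over ∨
⇔ ¬p1 ∧ p3   — simplify

¬p1 ∧ p3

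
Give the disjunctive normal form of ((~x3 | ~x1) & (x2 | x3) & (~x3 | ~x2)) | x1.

(~x3 & x2) | (~x1 & x3 & ~x2) | x1

((~x3 | ~x1) & (x2 | x3) & (~x3 | ~x2)) | x1
≡ (~x3 & x2 & ~x3) | (~x3 & x2 & ~x2) | (~x3 & x3 & ~x3) | (~x3 & x3 & ~x2) | (~x1 & x2 & ~x3) | (~x1 & x2 & ~x2) | (~x1 & x3 & ~x3) | (~x1 & x3 & ~x2) | x1   [distribute & over |]
≡ (~x3 & x2) | (~x1 & x3 & ~x2) | x1   [simplify]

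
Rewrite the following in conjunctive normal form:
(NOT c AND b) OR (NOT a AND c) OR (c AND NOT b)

(NOT c OR NOT a OR NOT b) AND (b OR c)

(NOT c AND b) OR (NOT a AND c) OR (c AND NOT b)
⇔ (NOT c OR NOT a OR c) AND (NOT c OR NOT a OR NOT b) AND (NOT c OR c OR c) AND (NOT c OR c OR NOT b) AND (b OR NOT a OR c) AND (b OR NOT a OR NOT b) AND (b OR c OR c) AND (b OR c OR NOT b)   — distribute OR over AND
⇔ (NOT c OR NOT a OR NOT b) AND (b OR c)   — simplify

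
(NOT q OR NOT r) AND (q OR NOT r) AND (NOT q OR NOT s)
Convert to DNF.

(NOT q AND NOT r) OR (NOT r AND NOT s)

(NOT q OR NOT r) AND (q OR NOT r) AND (NOT q OR NOT s)
⇔ (NOT q AND q AND NOT q) OR (NOT q AND q AND NOT s) OR (NOT q AND NOT r AND NOT q) OR (NOT q AND NOT r AND NOT s) OR (NOT r AND q AND NOT q) OR (NOT r AND q AND NOT s) OR (NOT r AND NOT r AND NOT q) OR (NOT r AND NOT r AND NOT s)   [distribute AND over OR]
⇔ (NOT q AND NOT r) OR (NOT r AND NOT s)   [simplify]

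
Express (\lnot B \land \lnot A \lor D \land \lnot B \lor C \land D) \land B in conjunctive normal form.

(\lnot B \land \lnot A \lor D \land \lnot B \lor C \land D) \land B
⇔ (\lnot B \lor D \lor C) \land (\lnot B \lor D \lor D) \land (\lnot B \lor \lnot B \lor C) \land (\lnot B \lor \lnot B \lor D) \land (\lnot A \lor D \lor C) \land (\lnot A \lor D \lor D) \land (\lnot A \lor \lnot B \lor C) \land (\lnot A \lor \lnot B \lor D) \land B   [distribute \lor over \land]
⇔ (\lnot B \lor D) \land (\lnot B \lor C) \land (\lnot A \lor D) \land B   [simplify]

(\lnot B \lor D) \land (\lnot B \lor C) \land (\lnot A \lor D) \land B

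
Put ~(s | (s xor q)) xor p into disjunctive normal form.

~(s | (s xor q)) xor p
≡ (~(s | (s xor q)) & ~p) | (~~(s | (s xor q)) & p)   [expand xor]
≡ (~(s | (s & ~q) | (~s & q)) & ~p) | (~~(s | (s xor q)) & p)   [expand xor]
≡ (~(s | (s & ~q) | (~s & q)) & ~p) | (~~(s | (s & ~q) | (~s & q)) & p)   [expand xor]
≡ (~s & ~(s & ~q) & ~(~s & q) & ~p) | (~~(s | (s & ~q) | (~s & q)) & p)   [De Morgan]
≡ (~s & (~s | ~~q) & ~(~s & q) & ~p) | (~~(s | (s & ~q) | (~s & q)) & p)   [De Morgan]
≡ (~s & (~s | q) & ~(~s & q) & ~p) | (~~(s | (s & ~q) | (~s & q)) & p)   [double negation]
≡ (~s & (~s | q) & (~~s | ~q) & ~p) | (~~(s | (s & ~q) | (~s & q)) & p)   [De Morgan]
≡ (~s & (~s | q) & (s | ~q) & ~p) | (~~(s | (s & ~q) | (~s & q)) & p)   [double negation]
≡ (~s & (~s | q) & (s | ~q) & ~p) | ((s | (s & ~q) | (~s & q)) & p)   [double negation]
≡ (~s & ~s & s & ~p) | (~s & ~s & ~q & ~p) | (~s & q & s & ~p) | (~s & q & ~q & ~p) | (s & p) | (s & ~q & p) | (~s & q & p)   [distribute & over |]
≡ (~s & ~q & ~p) | (s & p) | (~s & q & p)   [simplify]

(~s & ~q & ~p) | (s & p) | (~s & q & p)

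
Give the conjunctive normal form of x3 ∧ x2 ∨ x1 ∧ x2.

(x3 ∨ x1) ∧ x2

x3 ∧ x2 ∨ x1 ∧ x2
= (x3 ∨ x1) ∧ (x3 ∨ x2) ∧ (x2 ∨ x1) ∧ (x2 ∨ x2)   — distribute ∨ over ∧
= (x3 ∨ x1) ∧ x2   — simplify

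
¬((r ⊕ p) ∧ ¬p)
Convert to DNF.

¬((r ⊕ p) ∧ ¬p)
≡ ¬(((r ∧ ¬p) ∨ (¬r ∧ p)) ∧ ¬p)   — expand ⊕
≡ ¬((r ∧ ¬p) ∨ (¬r ∧ p)) ∨ ¬¬p   — De Morgan
≡ (¬(r ∧ ¬p) ∧ ¬(¬r ∧ p)) ∨ ¬¬p   — De Morgan
≡ ((¬r ∨ ¬¬p) ∧ ¬(¬r ∧ p)) ∨ ¬¬p   — De Morgan
≡ ((¬r ∨ p) ∧ ¬(¬r ∧ p)) ∨ ¬¬p   — double negation
≡ ((¬r ∨ p) ∧ (¬¬r ∨ ¬p)) ∨ ¬¬p   — De Morgan
≡ ((¬r ∨ p) ∧ (r ∨ ¬p)) ∨ ¬¬p   — double negation
≡ ((¬r ∨ p) ∧ (r ∨ ¬p)) ∨ p   — double negation
≡ (¬r ∧ r) ∨ (¬r ∧ ¬p) ∨ (p ∧ r) ∨ (p ∧ ¬p) ∨ p   — distribute ∧ over ∨
≡ (¬r ∧ ¬p) ∨ p   — simplify

(¬r ∧ ¬p) ∨ p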